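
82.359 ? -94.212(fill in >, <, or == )>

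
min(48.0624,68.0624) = 48.0624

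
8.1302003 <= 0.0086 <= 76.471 False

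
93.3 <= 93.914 True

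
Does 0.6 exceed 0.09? Yes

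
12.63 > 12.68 False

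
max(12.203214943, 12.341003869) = 12.341003869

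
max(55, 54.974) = 55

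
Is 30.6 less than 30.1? No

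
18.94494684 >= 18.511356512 True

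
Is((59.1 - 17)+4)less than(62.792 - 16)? Yes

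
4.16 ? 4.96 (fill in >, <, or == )<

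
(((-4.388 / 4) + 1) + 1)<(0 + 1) True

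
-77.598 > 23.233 False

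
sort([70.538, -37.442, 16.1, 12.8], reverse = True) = [70.538, 16.1, 12.8, -37.442]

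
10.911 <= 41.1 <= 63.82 True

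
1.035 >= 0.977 True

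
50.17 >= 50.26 False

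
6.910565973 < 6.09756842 False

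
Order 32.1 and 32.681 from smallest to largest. 32.1, 32.681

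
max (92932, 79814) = 92932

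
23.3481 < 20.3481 False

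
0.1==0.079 False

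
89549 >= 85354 True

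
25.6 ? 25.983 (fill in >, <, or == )<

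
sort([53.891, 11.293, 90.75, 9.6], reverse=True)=[90.75, 53.891, 11.293, 9.6]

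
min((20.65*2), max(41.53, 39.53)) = 41.3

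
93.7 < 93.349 False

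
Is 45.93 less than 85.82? Yes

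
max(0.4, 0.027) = 0.4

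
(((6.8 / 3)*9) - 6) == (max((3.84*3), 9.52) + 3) False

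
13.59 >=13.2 True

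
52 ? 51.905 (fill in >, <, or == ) >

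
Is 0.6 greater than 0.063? Yes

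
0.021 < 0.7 True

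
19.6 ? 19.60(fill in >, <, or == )==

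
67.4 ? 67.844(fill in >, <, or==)<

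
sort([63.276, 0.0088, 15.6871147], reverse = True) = [63.276, 15.6871147, 0.0088]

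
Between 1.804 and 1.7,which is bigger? 1.804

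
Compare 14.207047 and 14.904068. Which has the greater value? 14.904068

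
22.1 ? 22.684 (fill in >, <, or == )<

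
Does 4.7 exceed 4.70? No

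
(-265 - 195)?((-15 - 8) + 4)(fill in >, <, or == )<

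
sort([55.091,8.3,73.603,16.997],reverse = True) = [73.603,55.091,16.997,8.3]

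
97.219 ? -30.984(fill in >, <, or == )>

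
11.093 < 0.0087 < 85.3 False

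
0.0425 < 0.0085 False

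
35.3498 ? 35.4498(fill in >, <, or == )<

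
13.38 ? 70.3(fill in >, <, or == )<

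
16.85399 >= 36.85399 False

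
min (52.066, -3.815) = -3.815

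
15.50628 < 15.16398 False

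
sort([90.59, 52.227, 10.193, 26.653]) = [10.193, 26.653, 52.227, 90.59]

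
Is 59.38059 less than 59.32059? No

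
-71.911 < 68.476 True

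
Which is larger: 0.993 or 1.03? 1.03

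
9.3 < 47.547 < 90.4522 True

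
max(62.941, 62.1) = 62.941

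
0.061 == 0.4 False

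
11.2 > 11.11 True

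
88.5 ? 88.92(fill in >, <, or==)<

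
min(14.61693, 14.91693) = 14.61693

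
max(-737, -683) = -683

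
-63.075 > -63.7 True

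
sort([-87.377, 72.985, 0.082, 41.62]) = [-87.377, 0.082, 41.62, 72.985]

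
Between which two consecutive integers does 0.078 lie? 0 and 1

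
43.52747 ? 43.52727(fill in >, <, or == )>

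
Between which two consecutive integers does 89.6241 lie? 89 and 90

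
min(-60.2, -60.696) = -60.696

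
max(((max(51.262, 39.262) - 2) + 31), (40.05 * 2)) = 80.262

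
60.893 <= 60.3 False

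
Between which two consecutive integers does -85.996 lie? -86 and -85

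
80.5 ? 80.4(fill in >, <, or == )>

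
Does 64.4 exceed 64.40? No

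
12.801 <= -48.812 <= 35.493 False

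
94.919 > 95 False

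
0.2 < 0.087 False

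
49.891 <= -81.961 False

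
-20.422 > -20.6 True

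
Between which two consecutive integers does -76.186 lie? -77 and -76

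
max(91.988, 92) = 92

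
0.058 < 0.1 True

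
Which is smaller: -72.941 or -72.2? -72.941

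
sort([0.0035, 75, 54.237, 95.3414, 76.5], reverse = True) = [95.3414, 76.5, 75, 54.237, 0.0035]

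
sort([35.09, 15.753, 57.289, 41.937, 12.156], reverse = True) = [57.289, 41.937, 35.09, 15.753, 12.156]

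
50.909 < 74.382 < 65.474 False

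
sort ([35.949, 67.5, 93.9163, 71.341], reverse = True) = [93.9163, 71.341, 67.5, 35.949]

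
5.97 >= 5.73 True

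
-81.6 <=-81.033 True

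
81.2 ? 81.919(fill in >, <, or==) <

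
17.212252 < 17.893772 True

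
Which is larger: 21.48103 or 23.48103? 23.48103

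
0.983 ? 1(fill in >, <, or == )<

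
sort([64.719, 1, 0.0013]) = [0.0013, 1, 64.719]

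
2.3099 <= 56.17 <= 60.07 True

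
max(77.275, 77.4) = 77.4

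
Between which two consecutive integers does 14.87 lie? 14 and 15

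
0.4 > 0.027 True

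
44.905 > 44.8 True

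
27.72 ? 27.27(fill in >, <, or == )>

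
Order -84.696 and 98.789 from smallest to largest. -84.696, 98.789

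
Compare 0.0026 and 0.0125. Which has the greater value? 0.0125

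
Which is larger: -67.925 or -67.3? -67.3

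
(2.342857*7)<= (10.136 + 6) False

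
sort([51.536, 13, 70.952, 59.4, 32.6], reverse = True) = [70.952, 59.4, 51.536, 32.6, 13]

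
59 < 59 False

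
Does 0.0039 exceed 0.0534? No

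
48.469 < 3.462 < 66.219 False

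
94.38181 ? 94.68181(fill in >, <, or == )<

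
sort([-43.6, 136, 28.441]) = [-43.6, 28.441, 136]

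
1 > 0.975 True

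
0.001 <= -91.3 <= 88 False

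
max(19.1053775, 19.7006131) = 19.7006131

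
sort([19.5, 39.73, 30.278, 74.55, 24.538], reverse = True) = [74.55, 39.73, 30.278, 24.538, 19.5]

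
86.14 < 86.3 True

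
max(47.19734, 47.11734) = 47.19734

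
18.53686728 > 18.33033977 True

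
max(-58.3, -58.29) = -58.29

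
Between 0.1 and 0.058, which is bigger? 0.1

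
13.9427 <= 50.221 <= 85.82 True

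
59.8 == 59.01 False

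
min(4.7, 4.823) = 4.7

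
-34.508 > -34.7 True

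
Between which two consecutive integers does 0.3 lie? 0 and 1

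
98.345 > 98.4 False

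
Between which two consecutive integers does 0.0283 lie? 0 and 1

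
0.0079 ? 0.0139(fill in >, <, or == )<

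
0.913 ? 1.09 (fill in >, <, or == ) <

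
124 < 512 True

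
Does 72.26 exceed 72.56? No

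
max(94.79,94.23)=94.79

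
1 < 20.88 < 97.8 True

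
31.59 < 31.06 False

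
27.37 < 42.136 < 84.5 True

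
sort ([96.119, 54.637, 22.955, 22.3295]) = [22.3295, 22.955, 54.637, 96.119]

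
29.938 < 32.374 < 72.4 True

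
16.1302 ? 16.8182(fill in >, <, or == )<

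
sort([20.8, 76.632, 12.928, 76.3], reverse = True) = [76.632, 76.3, 20.8, 12.928]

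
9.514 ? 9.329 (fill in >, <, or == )>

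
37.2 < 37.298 True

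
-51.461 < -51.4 True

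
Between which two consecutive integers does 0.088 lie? 0 and 1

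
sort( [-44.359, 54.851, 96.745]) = [-44.359, 54.851, 96.745]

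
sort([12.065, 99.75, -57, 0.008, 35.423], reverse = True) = [99.75, 35.423, 12.065, 0.008, -57]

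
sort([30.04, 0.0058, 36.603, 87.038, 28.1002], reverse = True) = [87.038, 36.603, 30.04, 28.1002, 0.0058]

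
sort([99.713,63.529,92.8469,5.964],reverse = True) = [99.713,92.8469,63.529,5.964]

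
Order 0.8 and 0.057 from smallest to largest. 0.057, 0.8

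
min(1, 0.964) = 0.964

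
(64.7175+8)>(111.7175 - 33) False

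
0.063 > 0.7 False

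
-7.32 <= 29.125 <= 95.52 True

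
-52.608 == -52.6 False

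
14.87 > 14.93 False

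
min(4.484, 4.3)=4.3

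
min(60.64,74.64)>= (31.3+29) True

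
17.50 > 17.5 False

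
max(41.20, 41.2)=41.2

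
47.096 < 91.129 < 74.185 False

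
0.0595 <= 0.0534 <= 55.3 False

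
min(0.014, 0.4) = 0.014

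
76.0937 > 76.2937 False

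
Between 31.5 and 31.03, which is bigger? 31.5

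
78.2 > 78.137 True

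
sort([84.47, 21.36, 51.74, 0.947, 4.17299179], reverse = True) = [84.47, 51.74, 21.36, 4.17299179, 0.947]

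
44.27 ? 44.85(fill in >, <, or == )<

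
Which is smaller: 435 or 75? 75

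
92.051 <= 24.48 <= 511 False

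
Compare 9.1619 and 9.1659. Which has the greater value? 9.1659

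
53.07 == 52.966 False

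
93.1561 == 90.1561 False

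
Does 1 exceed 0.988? Yes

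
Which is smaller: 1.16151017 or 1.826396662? 1.16151017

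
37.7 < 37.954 True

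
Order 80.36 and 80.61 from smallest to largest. 80.36, 80.61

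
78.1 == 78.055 False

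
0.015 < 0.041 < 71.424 True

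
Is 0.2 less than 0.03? No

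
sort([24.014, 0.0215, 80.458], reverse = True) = [80.458, 24.014, 0.0215]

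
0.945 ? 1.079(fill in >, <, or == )<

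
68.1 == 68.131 False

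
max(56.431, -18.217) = 56.431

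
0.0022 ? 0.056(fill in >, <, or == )<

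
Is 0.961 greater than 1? No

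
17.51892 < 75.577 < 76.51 True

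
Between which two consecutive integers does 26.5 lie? 26 and 27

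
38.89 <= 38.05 False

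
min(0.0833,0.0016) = 0.0016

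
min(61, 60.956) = 60.956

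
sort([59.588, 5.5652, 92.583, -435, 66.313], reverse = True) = [92.583, 66.313, 59.588, 5.5652, -435]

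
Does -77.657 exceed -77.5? No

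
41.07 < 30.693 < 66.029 False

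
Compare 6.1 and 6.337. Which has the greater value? 6.337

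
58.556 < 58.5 False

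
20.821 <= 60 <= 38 False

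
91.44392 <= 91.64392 True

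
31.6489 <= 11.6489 False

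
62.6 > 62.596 True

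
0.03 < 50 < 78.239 True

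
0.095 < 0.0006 False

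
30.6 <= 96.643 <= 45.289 False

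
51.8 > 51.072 True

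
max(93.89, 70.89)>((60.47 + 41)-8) True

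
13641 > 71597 False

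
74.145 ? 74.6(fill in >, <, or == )<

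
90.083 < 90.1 True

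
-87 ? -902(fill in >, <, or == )>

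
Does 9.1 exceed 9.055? Yes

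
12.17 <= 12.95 True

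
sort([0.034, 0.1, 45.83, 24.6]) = [0.034, 0.1, 24.6, 45.83]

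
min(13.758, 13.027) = 13.027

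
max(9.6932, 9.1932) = 9.6932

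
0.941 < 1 True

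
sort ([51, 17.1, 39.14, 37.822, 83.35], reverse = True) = [83.35, 51, 39.14, 37.822, 17.1]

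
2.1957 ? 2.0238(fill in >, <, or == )>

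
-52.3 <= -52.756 False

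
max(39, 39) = 39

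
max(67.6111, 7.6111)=67.6111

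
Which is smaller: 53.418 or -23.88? -23.88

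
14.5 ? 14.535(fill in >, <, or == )<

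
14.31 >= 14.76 False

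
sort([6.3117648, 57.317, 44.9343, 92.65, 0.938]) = [0.938, 6.3117648, 44.9343, 57.317, 92.65]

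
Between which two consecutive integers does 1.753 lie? 1 and 2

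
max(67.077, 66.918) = 67.077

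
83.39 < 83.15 False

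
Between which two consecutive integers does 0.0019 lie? 0 and 1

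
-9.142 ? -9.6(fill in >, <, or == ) >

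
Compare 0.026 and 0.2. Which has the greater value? 0.2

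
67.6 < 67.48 False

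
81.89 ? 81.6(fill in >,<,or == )>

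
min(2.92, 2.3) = 2.3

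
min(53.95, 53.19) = 53.19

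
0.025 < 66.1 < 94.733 True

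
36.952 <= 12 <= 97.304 False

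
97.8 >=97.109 True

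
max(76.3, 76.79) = 76.79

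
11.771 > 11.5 True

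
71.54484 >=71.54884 False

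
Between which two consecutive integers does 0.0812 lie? 0 and 1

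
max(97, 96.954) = 97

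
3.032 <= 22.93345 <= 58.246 True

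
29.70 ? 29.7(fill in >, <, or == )==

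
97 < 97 False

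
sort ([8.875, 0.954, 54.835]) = [0.954, 8.875, 54.835]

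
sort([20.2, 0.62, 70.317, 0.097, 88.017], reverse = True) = [88.017, 70.317, 20.2, 0.62, 0.097]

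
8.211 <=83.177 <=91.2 True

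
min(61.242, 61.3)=61.242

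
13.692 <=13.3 False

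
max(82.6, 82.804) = 82.804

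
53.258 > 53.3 False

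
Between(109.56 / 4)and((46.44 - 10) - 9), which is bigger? ((46.44 - 10) - 9)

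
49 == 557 False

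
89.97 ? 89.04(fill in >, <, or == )>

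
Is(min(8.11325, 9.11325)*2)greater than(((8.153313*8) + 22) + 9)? No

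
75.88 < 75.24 False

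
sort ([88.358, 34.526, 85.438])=[34.526, 85.438, 88.358]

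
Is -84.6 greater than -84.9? Yes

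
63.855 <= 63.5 False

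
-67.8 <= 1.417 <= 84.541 True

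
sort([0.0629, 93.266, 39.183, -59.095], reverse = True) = [93.266, 39.183, 0.0629, -59.095]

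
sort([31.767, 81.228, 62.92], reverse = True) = [81.228, 62.92, 31.767]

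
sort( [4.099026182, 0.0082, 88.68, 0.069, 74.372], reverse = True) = [88.68, 74.372, 4.099026182, 0.069, 0.0082]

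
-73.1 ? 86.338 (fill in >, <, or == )<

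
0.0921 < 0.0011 False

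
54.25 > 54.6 False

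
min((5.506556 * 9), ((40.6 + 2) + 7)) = 49.559004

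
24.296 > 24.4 False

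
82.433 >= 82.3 True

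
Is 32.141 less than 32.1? No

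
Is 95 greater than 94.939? Yes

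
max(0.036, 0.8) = 0.8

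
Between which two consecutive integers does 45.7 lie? 45 and 46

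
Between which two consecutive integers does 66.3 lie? 66 and 67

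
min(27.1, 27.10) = 27.1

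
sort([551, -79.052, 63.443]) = [-79.052, 63.443, 551]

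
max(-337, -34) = -34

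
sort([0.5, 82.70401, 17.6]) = [0.5, 17.6, 82.70401]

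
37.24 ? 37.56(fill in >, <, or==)<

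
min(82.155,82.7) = 82.155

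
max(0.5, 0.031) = 0.5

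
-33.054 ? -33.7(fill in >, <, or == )>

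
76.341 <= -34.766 False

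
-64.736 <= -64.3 True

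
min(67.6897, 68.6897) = 67.6897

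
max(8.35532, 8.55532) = 8.55532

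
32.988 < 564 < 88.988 False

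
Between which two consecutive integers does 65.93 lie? 65 and 66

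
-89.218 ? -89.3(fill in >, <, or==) >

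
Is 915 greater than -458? Yes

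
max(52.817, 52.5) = 52.817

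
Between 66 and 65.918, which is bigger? 66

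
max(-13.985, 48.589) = 48.589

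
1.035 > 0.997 True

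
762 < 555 False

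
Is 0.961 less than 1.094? Yes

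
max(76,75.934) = 76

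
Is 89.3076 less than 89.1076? No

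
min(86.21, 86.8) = 86.21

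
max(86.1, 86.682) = 86.682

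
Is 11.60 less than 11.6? No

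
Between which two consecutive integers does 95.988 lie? 95 and 96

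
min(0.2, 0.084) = 0.084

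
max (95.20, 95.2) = 95.2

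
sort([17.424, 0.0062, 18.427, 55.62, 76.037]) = [0.0062, 17.424, 18.427, 55.62, 76.037]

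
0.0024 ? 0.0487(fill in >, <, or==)<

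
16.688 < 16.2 False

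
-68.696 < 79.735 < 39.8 False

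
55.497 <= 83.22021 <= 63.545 False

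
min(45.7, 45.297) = 45.297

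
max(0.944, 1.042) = 1.042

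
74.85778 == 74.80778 False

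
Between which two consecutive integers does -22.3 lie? -23 and -22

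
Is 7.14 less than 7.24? Yes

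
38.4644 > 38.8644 False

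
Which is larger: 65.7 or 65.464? 65.7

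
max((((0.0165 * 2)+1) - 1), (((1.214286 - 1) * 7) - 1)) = 0.500002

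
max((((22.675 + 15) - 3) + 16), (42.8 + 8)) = 50.8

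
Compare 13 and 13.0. They are equal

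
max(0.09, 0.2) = 0.2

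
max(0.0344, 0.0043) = 0.0344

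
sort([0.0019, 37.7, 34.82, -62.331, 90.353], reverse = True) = [90.353, 37.7, 34.82, 0.0019, -62.331]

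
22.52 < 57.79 True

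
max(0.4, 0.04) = 0.4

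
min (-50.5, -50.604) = -50.604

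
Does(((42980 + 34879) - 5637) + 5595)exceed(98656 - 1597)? No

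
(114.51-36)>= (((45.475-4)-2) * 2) False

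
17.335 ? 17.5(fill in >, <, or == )<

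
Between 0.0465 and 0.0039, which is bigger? 0.0465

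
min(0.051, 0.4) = 0.051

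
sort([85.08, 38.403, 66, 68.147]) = [38.403, 66, 68.147, 85.08]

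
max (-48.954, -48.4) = -48.4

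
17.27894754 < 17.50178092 True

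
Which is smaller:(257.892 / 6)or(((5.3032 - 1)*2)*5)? (257.892 / 6)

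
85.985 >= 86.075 False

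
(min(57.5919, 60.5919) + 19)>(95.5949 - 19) False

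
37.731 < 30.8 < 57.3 False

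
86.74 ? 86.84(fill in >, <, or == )<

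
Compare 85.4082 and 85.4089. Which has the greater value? 85.4089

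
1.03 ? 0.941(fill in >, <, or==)>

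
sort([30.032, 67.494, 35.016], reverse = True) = [67.494, 35.016, 30.032]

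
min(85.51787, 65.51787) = 65.51787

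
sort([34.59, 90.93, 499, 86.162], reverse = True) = [499, 90.93, 86.162, 34.59]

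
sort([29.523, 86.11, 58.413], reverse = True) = [86.11, 58.413, 29.523]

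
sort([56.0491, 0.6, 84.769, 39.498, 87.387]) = [0.6, 39.498, 56.0491, 84.769, 87.387]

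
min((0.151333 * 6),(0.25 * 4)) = 0.907998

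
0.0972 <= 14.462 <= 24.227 True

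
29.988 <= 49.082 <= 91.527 True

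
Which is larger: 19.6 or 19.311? 19.6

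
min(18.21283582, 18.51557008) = 18.21283582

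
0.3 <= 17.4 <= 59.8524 True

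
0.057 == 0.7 False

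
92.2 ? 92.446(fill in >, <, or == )<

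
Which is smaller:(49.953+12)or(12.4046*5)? (49.953+12)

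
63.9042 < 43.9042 False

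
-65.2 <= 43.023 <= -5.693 False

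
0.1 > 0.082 True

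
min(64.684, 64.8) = 64.684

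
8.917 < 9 True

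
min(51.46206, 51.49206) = 51.46206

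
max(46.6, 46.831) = 46.831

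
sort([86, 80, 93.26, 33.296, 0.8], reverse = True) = [93.26, 86, 80, 33.296, 0.8]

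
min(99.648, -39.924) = -39.924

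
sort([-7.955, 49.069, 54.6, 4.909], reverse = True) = [54.6, 49.069, 4.909, -7.955]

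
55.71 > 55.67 True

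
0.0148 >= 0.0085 True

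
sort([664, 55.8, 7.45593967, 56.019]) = [7.45593967, 55.8, 56.019, 664]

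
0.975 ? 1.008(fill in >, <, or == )<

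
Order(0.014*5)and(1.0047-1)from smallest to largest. (1.0047-1), (0.014*5)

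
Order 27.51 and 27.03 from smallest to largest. 27.03, 27.51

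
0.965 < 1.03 True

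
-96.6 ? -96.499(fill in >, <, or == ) <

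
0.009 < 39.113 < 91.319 True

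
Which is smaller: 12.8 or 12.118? 12.118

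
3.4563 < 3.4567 True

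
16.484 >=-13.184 True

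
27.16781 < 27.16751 False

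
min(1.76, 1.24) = 1.24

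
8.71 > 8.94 False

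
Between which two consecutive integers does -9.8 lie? -10 and -9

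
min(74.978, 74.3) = 74.3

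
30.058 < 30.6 True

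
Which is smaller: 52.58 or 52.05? 52.05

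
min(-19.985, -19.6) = -19.985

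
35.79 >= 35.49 True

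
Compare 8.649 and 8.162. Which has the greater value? 8.649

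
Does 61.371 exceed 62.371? No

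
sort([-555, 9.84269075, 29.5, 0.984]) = [-555, 0.984, 9.84269075, 29.5]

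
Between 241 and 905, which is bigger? 905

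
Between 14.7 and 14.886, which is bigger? 14.886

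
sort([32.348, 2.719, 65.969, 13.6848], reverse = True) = [65.969, 32.348, 13.6848, 2.719]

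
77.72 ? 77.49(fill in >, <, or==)>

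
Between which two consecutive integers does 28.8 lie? 28 and 29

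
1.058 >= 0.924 True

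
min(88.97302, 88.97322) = 88.97302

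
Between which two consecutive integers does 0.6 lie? 0 and 1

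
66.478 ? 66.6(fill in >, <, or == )<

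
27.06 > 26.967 True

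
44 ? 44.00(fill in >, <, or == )==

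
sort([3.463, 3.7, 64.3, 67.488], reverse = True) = [67.488, 64.3, 3.7, 3.463]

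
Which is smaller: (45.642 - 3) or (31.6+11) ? (31.6+11)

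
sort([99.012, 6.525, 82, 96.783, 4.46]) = [4.46, 6.525, 82, 96.783, 99.012]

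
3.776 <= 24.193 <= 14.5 False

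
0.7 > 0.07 True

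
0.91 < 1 True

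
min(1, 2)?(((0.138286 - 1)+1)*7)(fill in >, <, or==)>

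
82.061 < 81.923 False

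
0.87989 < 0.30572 False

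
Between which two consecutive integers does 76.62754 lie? 76 and 77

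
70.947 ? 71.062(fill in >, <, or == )<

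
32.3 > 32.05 True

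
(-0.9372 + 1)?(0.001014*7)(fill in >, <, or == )>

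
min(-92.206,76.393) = -92.206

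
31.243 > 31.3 False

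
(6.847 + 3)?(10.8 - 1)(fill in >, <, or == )>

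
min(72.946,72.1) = 72.1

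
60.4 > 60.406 False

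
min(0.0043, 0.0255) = 0.0043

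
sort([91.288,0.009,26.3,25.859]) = [0.009,25.859,26.3,91.288]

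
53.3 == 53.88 False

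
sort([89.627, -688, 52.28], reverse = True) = [89.627, 52.28, -688]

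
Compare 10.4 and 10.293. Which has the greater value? 10.4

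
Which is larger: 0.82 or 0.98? 0.98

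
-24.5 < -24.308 True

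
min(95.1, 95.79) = 95.1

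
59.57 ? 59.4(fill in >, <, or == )>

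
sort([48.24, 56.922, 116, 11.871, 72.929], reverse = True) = [116, 72.929, 56.922, 48.24, 11.871]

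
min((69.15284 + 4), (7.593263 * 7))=53.152841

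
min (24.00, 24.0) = 24.00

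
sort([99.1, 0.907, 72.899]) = [0.907, 72.899, 99.1]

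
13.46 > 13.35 True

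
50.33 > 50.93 False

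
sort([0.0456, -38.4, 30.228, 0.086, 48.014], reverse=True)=[48.014, 30.228, 0.086, 0.0456, -38.4]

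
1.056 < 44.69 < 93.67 True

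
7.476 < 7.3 False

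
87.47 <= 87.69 True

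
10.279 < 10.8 True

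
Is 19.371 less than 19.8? Yes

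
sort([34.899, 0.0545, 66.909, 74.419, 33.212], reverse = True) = [74.419, 66.909, 34.899, 33.212, 0.0545]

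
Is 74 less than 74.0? No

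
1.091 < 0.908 False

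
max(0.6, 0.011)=0.6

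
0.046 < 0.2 True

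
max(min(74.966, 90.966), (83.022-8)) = 75.022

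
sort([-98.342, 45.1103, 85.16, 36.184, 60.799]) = [-98.342, 36.184, 45.1103, 60.799, 85.16]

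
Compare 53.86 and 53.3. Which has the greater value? 53.86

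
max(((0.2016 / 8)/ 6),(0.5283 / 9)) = 0.0587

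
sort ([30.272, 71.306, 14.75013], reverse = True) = [71.306, 30.272, 14.75013]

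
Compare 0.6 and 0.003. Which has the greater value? 0.6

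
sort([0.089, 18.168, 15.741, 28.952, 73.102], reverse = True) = [73.102, 28.952, 18.168, 15.741, 0.089]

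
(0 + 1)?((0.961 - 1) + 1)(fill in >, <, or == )>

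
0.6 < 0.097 False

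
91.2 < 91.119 False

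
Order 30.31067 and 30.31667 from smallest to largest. 30.31067, 30.31667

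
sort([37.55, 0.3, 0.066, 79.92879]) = [0.066, 0.3, 37.55, 79.92879]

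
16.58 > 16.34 True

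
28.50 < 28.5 False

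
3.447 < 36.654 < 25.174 False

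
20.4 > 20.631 False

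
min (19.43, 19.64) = 19.43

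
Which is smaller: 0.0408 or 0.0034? 0.0034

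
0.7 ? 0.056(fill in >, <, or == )>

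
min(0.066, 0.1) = 0.066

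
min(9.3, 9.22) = 9.22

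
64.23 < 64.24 True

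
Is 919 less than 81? No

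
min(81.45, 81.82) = 81.45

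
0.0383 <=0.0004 False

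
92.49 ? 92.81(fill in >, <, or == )<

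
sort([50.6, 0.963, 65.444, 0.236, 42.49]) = [0.236, 0.963, 42.49, 50.6, 65.444]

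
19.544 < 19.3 False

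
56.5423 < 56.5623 True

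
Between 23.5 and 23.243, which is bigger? 23.5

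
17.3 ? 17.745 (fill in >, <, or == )<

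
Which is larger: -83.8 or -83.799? -83.799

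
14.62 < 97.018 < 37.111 False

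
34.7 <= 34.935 True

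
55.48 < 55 False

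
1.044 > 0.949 True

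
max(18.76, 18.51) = 18.76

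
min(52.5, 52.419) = 52.419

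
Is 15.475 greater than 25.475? No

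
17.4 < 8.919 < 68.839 False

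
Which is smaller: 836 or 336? 336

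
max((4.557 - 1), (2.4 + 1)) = 3.557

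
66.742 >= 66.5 True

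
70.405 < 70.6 True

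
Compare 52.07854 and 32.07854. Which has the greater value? 52.07854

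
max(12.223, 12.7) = 12.7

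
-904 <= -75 True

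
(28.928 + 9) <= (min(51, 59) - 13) True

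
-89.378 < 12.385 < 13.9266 True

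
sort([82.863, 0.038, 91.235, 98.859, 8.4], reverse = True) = [98.859, 91.235, 82.863, 8.4, 0.038]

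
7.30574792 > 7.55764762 False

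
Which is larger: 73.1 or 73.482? 73.482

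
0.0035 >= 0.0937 False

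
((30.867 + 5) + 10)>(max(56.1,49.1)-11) True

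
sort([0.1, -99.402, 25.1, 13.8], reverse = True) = [25.1, 13.8, 0.1, -99.402]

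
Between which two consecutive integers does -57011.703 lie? -57012 and -57011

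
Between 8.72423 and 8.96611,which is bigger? 8.96611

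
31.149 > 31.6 False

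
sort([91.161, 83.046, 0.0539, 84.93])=[0.0539, 83.046, 84.93, 91.161]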